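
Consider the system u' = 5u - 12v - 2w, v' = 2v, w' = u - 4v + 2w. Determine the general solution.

u(t) = 2C_1e^(4t) + 4C_2e^(2t) + C_3e^(3t), v(t) = C_2e^(2t), w(t) = C_1e^(4t) + C_3e^(3t)

Coefficient matrix A = [[5, -12, -2], [0, 2, 0], [1, -4, 2]].
det(A - λI) = 0 gives eigenvalues λ = 4, 2, 3.
For λ=4: eigenvector (2,0,1).
For λ=2: eigenvector (4,1,0).
For λ=3: eigenvector (1,0,1).
General solution: C_1e^(4t)(2,0,1) + C_2e^(2t)(4,1,0) + C_3e^(3t)(1,0,1).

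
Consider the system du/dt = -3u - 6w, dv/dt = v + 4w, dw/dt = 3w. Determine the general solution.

u(t) = -C_1e^(3t) + C_3e^(-3t), v(t) = 2C_1e^(3t) + C_2e^(t), w(t) = C_1e^(3t)

Coefficient matrix A = [[-3, 0, -6], [0, 1, 4], [0, 0, 3]].
det(A - λI) = 0 gives eigenvalues λ = 3, 1, -3.
For λ=3: eigenvector (-1,2,1).
For λ=1: eigenvector (0,1,0).
For λ=-3: eigenvector (1,0,0).
General solution: C_1e^(3t)(-1,2,1) + C_2e^(t)(0,1,0) + C_3e^(-3t)(1,0,0).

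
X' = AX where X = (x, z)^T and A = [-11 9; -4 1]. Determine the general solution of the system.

x(t) = -3c_1e^(-5t) - 3c_2te^(-5t) - c_2e^(-5t), z(t) = -2c_1e^(-5t) - 2c_2te^(-5t) - c_2e^(-5t)

Coefficient matrix A = [[-11, 9], [-4, 1]].
Characteristic polynomial det(A - λI) = λ^2 + 10λ + 25 = 0.
Single eigenvalue λ = -5 with algebraic multiplicity 2.
Eigenvector v = (-3,-2); generalized eigenvector w with (A-λI)w=v is (-1,-1).
General solution: e^(-5t)[c_1·v + c_2·(t·v + w)].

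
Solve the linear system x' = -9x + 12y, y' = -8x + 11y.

Coefficient matrix A = [[-9, 12], [-8, 11]].
Characteristic polynomial det(A - λI) = λ^2 - 2λ - 3 = 0.
Eigenvalues λ = 3, -1.
For λ=3: (A-λI) row 1 is [-12, 12], so an eigenvector is (-1, -1).
For λ=-1: (A-λI) row 1 is [-8, 12], so an eigenvector is (3, 2).
General solution: K_1e^(3t)(-1,-1) + K_2e^(-t)(3,2).

x(t) = -K_1e^(3t) + 3K_2e^(-t), y(t) = -K_1e^(3t) + 2K_2e^(-t)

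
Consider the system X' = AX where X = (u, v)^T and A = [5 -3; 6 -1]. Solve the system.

Coefficient matrix A = [[5, -3], [6, -1]].
Characteristic polynomial det(A - λI) = λ^2 - 4λ + 13 = 0.
Eigenvalues λ = 2 ± 3i (complex conjugate pair).
For λ=2+3i: an eigenvector is (0,-1) - i(1,1) = (0 - i, -1 - i).
A real fundamental pair from Re and Im of e^((2+3i)t)v: X_1 = e^(2t)(cos(3t)·(0,-1) + sin(3t)·(1,1)), X_2 = e^(2t)(sin(3t)·(0,-1) - cos(3t)·(1,1)).
General solution: c_1X_1 + c_2X_2.

u(t) = c_1e^(2t)sin(3t) - c_2e^(2t)cos(3t), v(t) = c_1e^(2t)sin(3t) - c_1e^(2t)cos(3t) - c_2e^(2t)sin(3t) - c_2e^(2t)cos(3t)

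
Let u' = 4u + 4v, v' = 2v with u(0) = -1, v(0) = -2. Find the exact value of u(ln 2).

-64

A = [[4,4],[0,2]]; eigenvalues λ = 2, 4.
Eigenvectors: (-2,1) for λ=2, (1,0) for λ=4.
From the initial condition, c_1 = -2, c_2 = -5.
u(ln 2) = (-2)(2^2)(-2) + (-5)(2^4)(1) = -64.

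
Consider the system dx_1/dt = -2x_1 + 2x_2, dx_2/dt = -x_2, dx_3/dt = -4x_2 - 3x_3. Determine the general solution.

x_1(t) = K_1e^(-2t) + 2K_2e^(-t), x_2(t) = K_2e^(-t), x_3(t) = -2K_2e^(-t) + K_3e^(-3t)

Coefficient matrix A = [[-2, 2, 0], [0, -1, 0], [0, -4, -3]].
det(A - λI) = 0 gives eigenvalues λ = -2, -1, -3.
For λ=-2: eigenvector (1,0,0).
For λ=-1: eigenvector (2,1,-2).
For λ=-3: eigenvector (0,0,1).
General solution: K_1e^(-2t)(1,0,0) + K_2e^(-t)(2,1,-2) + K_3e^(-3t)(0,0,1).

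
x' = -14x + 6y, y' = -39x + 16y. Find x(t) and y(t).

x(t) = -c_1e^(t)sin(3t) + c_1e^(t)cos(3t) + c_2e^(t)sin(3t) + c_2e^(t)cos(3t), y(t) = -3c_1e^(t)sin(3t) + 2c_1e^(t)cos(3t) + 2c_2e^(t)sin(3t) + 3c_2e^(t)cos(3t)

Coefficient matrix A = [[-14, 6], [-39, 16]].
Characteristic polynomial det(A - λI) = λ^2 - 2λ + 10 = 0.
Eigenvalues λ = 1 ± 3i (complex conjugate pair).
For λ=1+3i: an eigenvector is (1,2) - i(-1,-3) = (1 + i, 2 + 3i).
A real fundamental pair from Re and Im of e^((1+3i)t)v: X_1 = e^(t)(cos(3t)·(1,2) + sin(3t)·(-1,-3)), X_2 = e^(t)(sin(3t)·(1,2) - cos(3t)·(-1,-3)).
General solution: c_1X_1 + c_2X_2.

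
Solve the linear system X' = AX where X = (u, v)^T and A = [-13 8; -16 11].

Coefficient matrix A = [[-13, 8], [-16, 11]].
Characteristic polynomial det(A - λI) = λ^2 + 2λ - 15 = 0.
Eigenvalues λ = -5, 3.
For λ=-5: (A-λI) row 1 is [-8, 8], so an eigenvector is (1, 1).
For λ=3: (A-λI) row 1 is [-16, 8], so an eigenvector is (1, 2).
General solution: C_1e^(-5t)(1,1) + C_2e^(3t)(1,2).

u(t) = C_1e^(-5t) + C_2e^(3t), v(t) = C_1e^(-5t) + 2C_2e^(3t)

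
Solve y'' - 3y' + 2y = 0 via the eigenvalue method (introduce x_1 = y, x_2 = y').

y(t) = K_1e^(t) + K_2e^(2t)

Let x_1 = y, x_2 = y'. Then x_1' = x_2 and x_2' = -2x_1 + 3x_2.
A = [[0,1],[-2,3]]; det(A-λI) = λ^2 - 3λ + 2.
Eigenvalues λ = 1, 2 with eigenvectors (1,1), (1,2).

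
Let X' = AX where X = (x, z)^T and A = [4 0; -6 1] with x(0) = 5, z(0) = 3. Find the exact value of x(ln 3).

405

A = [[4,0],[-6,1]]; eigenvalues λ = 1, 4.
Eigenvectors: (0,-1) for λ=1, (-1,2) for λ=4.
From the initial condition, c_1 = -13, c_2 = -5.
x(ln 3) = (-13)(3^1)(0) + (-5)(3^4)(-1) = 405.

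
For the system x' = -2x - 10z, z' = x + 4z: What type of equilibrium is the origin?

unstable spiral

A = [[-2,-10],[1,4]]; det(A-λI) = λ^2 - 2λ + 2.
λ = 1 ± i: positive real part.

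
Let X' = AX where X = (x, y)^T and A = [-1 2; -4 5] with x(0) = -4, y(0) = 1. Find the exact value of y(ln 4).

604

A = [[-1,2],[-4,5]]; eigenvalues λ = 3, 1.
Eigenvectors: (1,2) for λ=3, (1,1) for λ=1.
From the initial condition, c_1 = 5, c_2 = -9.
y(ln 4) = (5)(4^3)(2) + (-9)(4^1)(1) = 604.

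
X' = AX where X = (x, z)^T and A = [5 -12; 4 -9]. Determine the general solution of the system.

Coefficient matrix A = [[5, -12], [4, -9]].
Characteristic polynomial det(A - λI) = λ^2 + 4λ + 3 = 0.
Eigenvalues λ = -3, -1.
For λ=-3: (A-λI) row 1 is [8, -12], so an eigenvector is (3, 2).
For λ=-1: (A-λI) row 1 is [6, -12], so an eigenvector is (-2, -1).
General solution: C_1e^(-3t)(3,2) + C_2e^(-t)(-2,-1).

x(t) = 3C_1e^(-3t) - 2C_2e^(-t), z(t) = 2C_1e^(-3t) - C_2e^(-t)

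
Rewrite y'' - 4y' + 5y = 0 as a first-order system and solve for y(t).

Let x_1 = y, x_2 = y'. Then x_1' = x_2 and x_2' = -5x_1 + 4x_2.
A = [[0,1],[-5,4]]; det(A-λI) = λ^2 - 4λ + 5.
Eigenvalues λ = 2 ± i.

y(t) = c_1e^(2t)cos(t) + c_2e^(2t)sin(t)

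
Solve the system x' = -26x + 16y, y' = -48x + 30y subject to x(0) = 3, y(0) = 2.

Coefficient matrix A = [[-26, 16], [-48, 30]].
Characteristic polynomial det(A - λI) = λ^2 - 4λ - 12 = 0.
Eigenvalues λ = -2, 6.
For λ=-2: (A-λI) row 1 is [-24, 16], so an eigenvector is (-2, -3).
For λ=6: (A-λI) row 1 is [-32, 16], so an eigenvector is (-1, -2).
General solution: K_1e^(-2t)(-2,-3) + K_2e^(6t)(-1,-2).
Applying x(0)=3, y(0)=2 gives K_1=-4, K_2=5.

x(t) = -5e^(6t) + 8e^(-2t), y(t) = -10e^(6t) + 12e^(-2t)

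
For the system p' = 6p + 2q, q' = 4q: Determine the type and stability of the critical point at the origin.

unstable node

A = [[6,2],[0,4]]; det(A-λI) = λ^2 - 10λ + 24.
λ = 4, 6: both positive.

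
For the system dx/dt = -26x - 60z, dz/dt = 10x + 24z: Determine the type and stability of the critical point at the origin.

A = [[-26,-60],[10,24]]; det(A-λI) = λ^2 + 2λ - 24.
λ = -6, 4: opposite signs.

saddle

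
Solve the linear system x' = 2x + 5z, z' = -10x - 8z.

x(t) = -c_1e^(-3t)cos(5t) - c_2e^(-3t)sin(5t), z(t) = c_1e^(-3t)sin(5t) + c_1e^(-3t)cos(5t) + c_2e^(-3t)sin(5t) - c_2e^(-3t)cos(5t)

Coefficient matrix A = [[2, 5], [-10, -8]].
Characteristic polynomial det(A - λI) = λ^2 + 6λ + 34 = 0.
Eigenvalues λ = -3 ± 5i (complex conjugate pair).
For λ=-3+5i: an eigenvector is (-1,1) - i(0,1) = (-1, 1 - i).
A real fundamental pair from Re and Im of e^((-3+5i)t)v: X_1 = e^(-3t)(cos(5t)·(-1,1) + sin(5t)·(0,1)), X_2 = e^(-3t)(sin(5t)·(-1,1) - cos(5t)·(0,1)).
General solution: c_1X_1 + c_2X_2.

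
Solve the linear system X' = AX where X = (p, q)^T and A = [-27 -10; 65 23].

p(t) = K_1e^(-2t)sin(5t) - K_1e^(-2t)cos(5t) - K_2e^(-2t)sin(5t) - K_2e^(-2t)cos(5t), q(t) = -3K_1e^(-2t)sin(5t) + 2K_1e^(-2t)cos(5t) + 2K_2e^(-2t)sin(5t) + 3K_2e^(-2t)cos(5t)

Coefficient matrix A = [[-27, -10], [65, 23]].
Characteristic polynomial det(A - λI) = λ^2 + 4λ + 29 = 0.
Eigenvalues λ = -2 ± 5i (complex conjugate pair).
For λ=-2+5i: an eigenvector is (-1,2) - i(1,-3) = (-1 - i, 2 + 3i).
A real fundamental pair from Re and Im of e^((-2+5i)t)v: X_1 = e^(-2t)(cos(5t)·(-1,2) + sin(5t)·(1,-3)), X_2 = e^(-2t)(sin(5t)·(-1,2) - cos(5t)·(1,-3)).
General solution: K_1X_1 + K_2X_2.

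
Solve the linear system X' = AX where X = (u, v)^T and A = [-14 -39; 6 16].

u(t) = -3K_1e^(t)sin(3t) - 2K_1e^(t)cos(3t) - 2K_2e^(t)sin(3t) + 3K_2e^(t)cos(3t), v(t) = K_1e^(t)sin(3t) + K_1e^(t)cos(3t) + K_2e^(t)sin(3t) - K_2e^(t)cos(3t)

Coefficient matrix A = [[-14, -39], [6, 16]].
Characteristic polynomial det(A - λI) = λ^2 - 2λ + 10 = 0.
Eigenvalues λ = 1 ± 3i (complex conjugate pair).
For λ=1+3i: an eigenvector is (-2,1) - i(-3,1) = (-2 + 3i, 1 - i).
A real fundamental pair from Re and Im of e^((1+3i)t)v: X_1 = e^(t)(cos(3t)·(-2,1) + sin(3t)·(-3,1)), X_2 = e^(t)(sin(3t)·(-2,1) - cos(3t)·(-3,1)).
General solution: K_1X_1 + K_2X_2.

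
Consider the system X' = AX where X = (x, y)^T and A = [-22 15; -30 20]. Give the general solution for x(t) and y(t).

x(t) = -C_1e^(-t)sin(3t) - 2C_1e^(-t)cos(3t) - 2C_2e^(-t)sin(3t) + C_2e^(-t)cos(3t), y(t) = -C_1e^(-t)sin(3t) - 3C_1e^(-t)cos(3t) - 3C_2e^(-t)sin(3t) + C_2e^(-t)cos(3t)

Coefficient matrix A = [[-22, 15], [-30, 20]].
Characteristic polynomial det(A - λI) = λ^2 + 2λ + 10 = 0.
Eigenvalues λ = -1 ± 3i (complex conjugate pair).
For λ=-1+3i: an eigenvector is (-2,-3) - i(-1,-1) = (-2 + i, -3 + i).
A real fundamental pair from Re and Im of e^((-1+3i)t)v: X_1 = e^(-t)(cos(3t)·(-2,-3) + sin(3t)·(-1,-1)), X_2 = e^(-t)(sin(3t)·(-2,-3) - cos(3t)·(-1,-1)).
General solution: C_1X_1 + C_2X_2.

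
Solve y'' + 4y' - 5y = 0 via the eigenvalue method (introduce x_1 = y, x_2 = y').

y(t) = C_1e^(-5t) + C_2e^(t)

Let x_1 = y, x_2 = y'. Then x_1' = x_2 and x_2' = 5x_1 - 4x_2.
A = [[0,1],[5,-4]]; det(A-λI) = λ^2 + 4λ - 5.
Eigenvalues λ = -5, 1 with eigenvectors (1,-5), (1,1).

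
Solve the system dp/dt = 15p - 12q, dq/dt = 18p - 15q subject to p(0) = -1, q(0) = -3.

p(t) = 3e^(3t) - 4e^(-3t), q(t) = 3e^(3t) - 6e^(-3t)

Coefficient matrix A = [[15, -12], [18, -15]].
Characteristic polynomial det(A - λI) = λ^2 - 9 = 0.
Eigenvalues λ = 3, -3.
For λ=3: (A-λI) row 1 is [12, -12], so an eigenvector is (1, 1).
For λ=-3: (A-λI) row 1 is [18, -12], so an eigenvector is (-2, -3).
General solution: K_1e^(3t)(1,1) + K_2e^(-3t)(-2,-3).
Applying p(0)=-1, q(0)=-3 gives K_1=3, K_2=2.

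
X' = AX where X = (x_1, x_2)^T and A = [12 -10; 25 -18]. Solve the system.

Coefficient matrix A = [[12, -10], [25, -18]].
Characteristic polynomial det(A - λI) = λ^2 + 6λ + 34 = 0.
Eigenvalues λ = -3 ± 5i (complex conjugate pair).
For λ=-3+5i: an eigenvector is (1,2) - i(-1,-1) = (1 + i, 2 + i).
A real fundamental pair from Re and Im of e^((-3+5i)t)v: X_1 = e^(-3t)(cos(5t)·(1,2) + sin(5t)·(-1,-1)), X_2 = e^(-3t)(sin(5t)·(1,2) - cos(5t)·(-1,-1)).
General solution: c_1X_1 + c_2X_2.

x_1(t) = -c_1e^(-3t)sin(5t) + c_1e^(-3t)cos(5t) + c_2e^(-3t)sin(5t) + c_2e^(-3t)cos(5t), x_2(t) = -c_1e^(-3t)sin(5t) + 2c_1e^(-3t)cos(5t) + 2c_2e^(-3t)sin(5t) + c_2e^(-3t)cos(5t)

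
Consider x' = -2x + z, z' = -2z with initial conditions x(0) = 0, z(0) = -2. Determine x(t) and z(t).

Coefficient matrix A = [[-2, 1], [0, -2]].
Characteristic polynomial det(A - λI) = λ^2 + 4λ + 4 = 0.
Single eigenvalue λ = -2 with algebraic multiplicity 2.
Eigenvector v = (1,0); generalized eigenvector w with (A-λI)w=v is (-2,1).
General solution: e^(-2t)[K_1·v + K_2·(t·v + w)].
Applying x(0)=0, z(0)=-2 gives K_1=-4, K_2=-2.

x(t) = -2te^(-2t), z(t) = -2e^(-2t)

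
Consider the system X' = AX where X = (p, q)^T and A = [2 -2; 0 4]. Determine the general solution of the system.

p(t) = -C_1e^(2t) - C_2e^(4t), q(t) = C_2e^(4t)

Coefficient matrix A = [[2, -2], [0, 4]].
Characteristic polynomial det(A - λI) = λ^2 - 6λ + 8 = 0.
Eigenvalues λ = 2, 4.
For λ=2: (A-λI) row 1 is [0, -2], so an eigenvector is (-1, 0).
For λ=4: (A-λI) row 1 is [-2, -2], so an eigenvector is (-1, 1).
General solution: C_1e^(2t)(-1,0) + C_2e^(4t)(-1,1).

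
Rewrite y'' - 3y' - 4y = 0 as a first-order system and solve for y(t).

Let x_1 = y, x_2 = y'. Then x_1' = x_2 and x_2' = 4x_1 + 3x_2.
A = [[0,1],[4,3]]; det(A-λI) = λ^2 - 3λ - 4.
Eigenvalues λ = 4, -1 with eigenvectors (1,4), (1,-1).

y(t) = C_1e^(4t) + C_2e^(-t)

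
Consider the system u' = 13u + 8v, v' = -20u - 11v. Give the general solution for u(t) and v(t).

Coefficient matrix A = [[13, 8], [-20, -11]].
Characteristic polynomial det(A - λI) = λ^2 - 2λ + 17 = 0.
Eigenvalues λ = 1 ± 4i (complex conjugate pair).
For λ=1+4i: an eigenvector is (1,-1) - i(1,-2) = (1 - i, -1 + 2i).
A real fundamental pair from Re and Im of e^((1+4i)t)v: X_1 = e^(t)(cos(4t)·(1,-1) + sin(4t)·(1,-2)), X_2 = e^(t)(sin(4t)·(1,-1) - cos(4t)·(1,-2)).
General solution: K_1X_1 + K_2X_2.

u(t) = K_1e^(t)sin(4t) + K_1e^(t)cos(4t) + K_2e^(t)sin(4t) - K_2e^(t)cos(4t), v(t) = -2K_1e^(t)sin(4t) - K_1e^(t)cos(4t) - K_2e^(t)sin(4t) + 2K_2e^(t)cos(4t)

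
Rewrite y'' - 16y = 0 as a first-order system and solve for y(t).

y(t) = C_1e^(-4t) + C_2e^(4t)

Let x_1 = y, x_2 = y'. Then x_1' = x_2 and x_2' = 16x_1.
A = [[0,1],[16,0]]; det(A-λI) = λ^2 - 16.
Eigenvalues λ = -4, 4 with eigenvectors (1,-4), (1,4).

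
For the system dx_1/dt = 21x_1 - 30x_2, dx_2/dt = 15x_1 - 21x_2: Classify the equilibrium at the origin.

center

A = [[21,-30],[15,-21]]; det(A-λI) = λ^2 + 9.
λ = 0 ± 3i: zero real part.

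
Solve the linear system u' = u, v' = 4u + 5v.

Coefficient matrix A = [[1, 0], [4, 5]].
Characteristic polynomial det(A - λI) = λ^2 - 6λ + 5 = 0.
Eigenvalues λ = 1, 5.
For λ=1: (A-λI) row 2 is [4, 4], so an eigenvector is (1, -1).
For λ=5: (A-λI) row 1 is [-4, 0], so an eigenvector is (0, -1).
General solution: K_1e^(t)(1,-1) + K_2e^(5t)(0,-1).

u(t) = K_1e^(t), v(t) = -K_1e^(t) - K_2e^(5t)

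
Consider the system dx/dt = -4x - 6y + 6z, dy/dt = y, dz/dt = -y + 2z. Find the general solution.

x(t) = C_1e^(-4t) + C_3e^(2t), y(t) = C_2e^(t), z(t) = C_2e^(t) + C_3e^(2t)

Coefficient matrix A = [[-4, -6, 6], [0, 1, 0], [0, -1, 2]].
det(A - λI) = 0 gives eigenvalues λ = -4, 1, 2.
For λ=-4: eigenvector (1,0,0).
For λ=1: eigenvector (0,1,1).
For λ=2: eigenvector (1,0,1).
General solution: C_1e^(-4t)(1,0,0) + C_2e^(t)(0,1,1) + C_3e^(2t)(1,0,1).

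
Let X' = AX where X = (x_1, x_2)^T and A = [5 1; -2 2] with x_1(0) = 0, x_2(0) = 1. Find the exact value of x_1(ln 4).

192

A = [[5,1],[-2,2]]; eigenvalues λ = 4, 3.
Eigenvectors: (1,-1) for λ=4, (-1,2) for λ=3.
From the initial condition, c_1 = 1, c_2 = 1.
x_1(ln 4) = (1)(4^4)(1) + (1)(4^3)(-1) = 192.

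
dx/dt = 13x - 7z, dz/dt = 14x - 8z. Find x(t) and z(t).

Coefficient matrix A = [[13, -7], [14, -8]].
Characteristic polynomial det(A - λI) = λ^2 - 5λ - 6 = 0.
Eigenvalues λ = -1, 6.
For λ=-1: (A-λI) row 1 is [14, -7], so an eigenvector is (1, 2).
For λ=6: (A-λI) row 1 is [7, -7], so an eigenvector is (1, 1).
General solution: c_1e^(-t)(1,2) + c_2e^(6t)(1,1).

x(t) = c_1e^(-t) + c_2e^(6t), z(t) = 2c_1e^(-t) + c_2e^(6t)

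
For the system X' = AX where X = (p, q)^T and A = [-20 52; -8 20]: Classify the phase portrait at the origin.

center

A = [[-20,52],[-8,20]]; det(A-λI) = λ^2 + 16.
λ = 0 ± 4i: zero real part.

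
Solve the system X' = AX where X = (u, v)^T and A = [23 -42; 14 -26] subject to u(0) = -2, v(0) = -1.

Coefficient matrix A = [[23, -42], [14, -26]].
Characteristic polynomial det(A - λI) = λ^2 + 3λ - 10 = 0.
Eigenvalues λ = 2, -5.
For λ=2: (A-λI) row 1 is [21, -42], so an eigenvector is (-2, -1).
For λ=-5: (A-λI) row 1 is [28, -42], so an eigenvector is (-3, -2).
General solution: C_1e^(2t)(-2,-1) + C_2e^(-5t)(-3,-2).
Applying u(0)=-2, v(0)=-1 gives C_1=1, C_2=0.

u(t) = -2e^(2t), v(t) = -e^(2t)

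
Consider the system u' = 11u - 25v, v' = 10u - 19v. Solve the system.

Coefficient matrix A = [[11, -25], [10, -19]].
Characteristic polynomial det(A - λI) = λ^2 + 8λ + 41 = 0.
Eigenvalues λ = -4 ± 5i (complex conjugate pair).
For λ=-4+5i: an eigenvector is (2,1) - i(1,1) = (2 - i, 1 - i).
A real fundamental pair from Re and Im of e^((-4+5i)t)v: X_1 = e^(-4t)(cos(5t)·(2,1) + sin(5t)·(1,1)), X_2 = e^(-4t)(sin(5t)·(2,1) - cos(5t)·(1,1)).
General solution: c_1X_1 + c_2X_2.

u(t) = c_1e^(-4t)sin(5t) + 2c_1e^(-4t)cos(5t) + 2c_2e^(-4t)sin(5t) - c_2e^(-4t)cos(5t), v(t) = c_1e^(-4t)sin(5t) + c_1e^(-4t)cos(5t) + c_2e^(-4t)sin(5t) - c_2e^(-4t)cos(5t)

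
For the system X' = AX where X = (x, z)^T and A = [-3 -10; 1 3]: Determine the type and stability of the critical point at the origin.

center

A = [[-3,-10],[1,3]]; det(A-λI) = λ^2 + 1.
λ = 0 ± i: zero real part.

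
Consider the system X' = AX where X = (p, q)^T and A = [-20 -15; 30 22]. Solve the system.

Coefficient matrix A = [[-20, -15], [30, 22]].
Characteristic polynomial det(A - λI) = λ^2 - 2λ + 10 = 0.
Eigenvalues λ = 1 ± 3i (complex conjugate pair).
For λ=1+3i: an eigenvector is (1,-1) - i(-2,3) = (1 + 2i, -1 - 3i).
A real fundamental pair from Re and Im of e^((1+3i)t)v: X_1 = e^(t)(cos(3t)·(1,-1) + sin(3t)·(-2,3)), X_2 = e^(t)(sin(3t)·(1,-1) - cos(3t)·(-2,3)).
General solution: C_1X_1 + C_2X_2.

p(t) = -2C_1e^(t)sin(3t) + C_1e^(t)cos(3t) + C_2e^(t)sin(3t) + 2C_2e^(t)cos(3t), q(t) = 3C_1e^(t)sin(3t) - C_1e^(t)cos(3t) - C_2e^(t)sin(3t) - 3C_2e^(t)cos(3t)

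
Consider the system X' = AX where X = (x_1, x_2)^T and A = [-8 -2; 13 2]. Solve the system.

x_1(t) = -K_1e^(-3t)sin(t) + K_1e^(-3t)cos(t) + K_2e^(-3t)sin(t) + K_2e^(-3t)cos(t), x_2(t) = 3K_1e^(-3t)sin(t) - 2K_1e^(-3t)cos(t) - 2K_2e^(-3t)sin(t) - 3K_2e^(-3t)cos(t)

Coefficient matrix A = [[-8, -2], [13, 2]].
Characteristic polynomial det(A - λI) = λ^2 + 6λ + 10 = 0.
Eigenvalues λ = -3 ± i (complex conjugate pair).
For λ=-3+i: an eigenvector is (1,-2) - i(-1,3) = (1 + i, -2 - 3i).
A real fundamental pair from Re and Im of e^((-3+i)t)v: X_1 = e^(-3t)(cos(t)·(1,-2) + sin(t)·(-1,3)), X_2 = e^(-3t)(sin(t)·(1,-2) - cos(t)·(-1,3)).
General solution: K_1X_1 + K_2X_2.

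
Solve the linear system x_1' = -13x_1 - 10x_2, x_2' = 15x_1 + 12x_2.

x_1(t) = -2c_1e^(2t) + c_2e^(-3t), x_2(t) = 3c_1e^(2t) - c_2e^(-3t)

Coefficient matrix A = [[-13, -10], [15, 12]].
Characteristic polynomial det(A - λI) = λ^2 + λ - 6 = 0.
Eigenvalues λ = 2, -3.
For λ=2: (A-λI) row 1 is [-15, -10], so an eigenvector is (-2, 3).
For λ=-3: (A-λI) row 1 is [-10, -10], so an eigenvector is (1, -1).
General solution: c_1e^(2t)(-2,3) + c_2e^(-3t)(1,-1).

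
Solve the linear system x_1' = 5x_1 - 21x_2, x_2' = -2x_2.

x_1(t) = K_1e^(5t) + 3K_2e^(-2t), x_2(t) = K_2e^(-2t)

Coefficient matrix A = [[5, -21], [0, -2]].
Characteristic polynomial det(A - λI) = λ^2 - 3λ - 10 = 0.
Eigenvalues λ = 5, -2.
For λ=5: (A-λI) row 1 is [0, -21], so an eigenvector is (1, 0).
For λ=-2: (A-λI) row 1 is [7, -21], so an eigenvector is (3, 1).
General solution: K_1e^(5t)(1,0) + K_2e^(-2t)(3,1).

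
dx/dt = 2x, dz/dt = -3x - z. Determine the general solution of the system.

Coefficient matrix A = [[2, 0], [-3, -1]].
Characteristic polynomial det(A - λI) = λ^2 - λ - 2 = 0.
Eigenvalues λ = -1, 2.
For λ=-1: (A-λI) row 1 is [3, 0], so an eigenvector is (0, 1).
For λ=2: (A-λI) row 2 is [-3, -3], so an eigenvector is (1, -1).
General solution: K_1e^(-t)(0,1) + K_2e^(2t)(1,-1).

x(t) = K_2e^(2t), z(t) = K_1e^(-t) - K_2e^(2t)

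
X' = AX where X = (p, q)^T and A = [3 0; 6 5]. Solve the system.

p(t) = c_1e^(3t), q(t) = -3c_1e^(3t) - c_2e^(5t)

Coefficient matrix A = [[3, 0], [6, 5]].
Characteristic polynomial det(A - λI) = λ^2 - 8λ + 15 = 0.
Eigenvalues λ = 3, 5.
For λ=3: (A-λI) row 2 is [6, 2], so an eigenvector is (1, -3).
For λ=5: (A-λI) row 1 is [-2, 0], so an eigenvector is (0, -1).
General solution: c_1e^(3t)(1,-3) + c_2e^(5t)(0,-1).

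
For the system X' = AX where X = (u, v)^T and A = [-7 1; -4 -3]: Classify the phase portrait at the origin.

stable improper node

A = [[-7,1],[-4,-3]]; det(A-λI) = λ^2 + 10λ + 25.
repeated λ = -5 with a single eigenvector.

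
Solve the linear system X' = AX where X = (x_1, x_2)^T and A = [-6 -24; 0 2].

Coefficient matrix A = [[-6, -24], [0, 2]].
Characteristic polynomial det(A - λI) = λ^2 + 4λ - 12 = 0.
Eigenvalues λ = 2, -6.
For λ=2: (A-λI) row 1 is [-8, -24], so an eigenvector is (3, -1).
For λ=-6: (A-λI) row 1 is [0, -24], so an eigenvector is (1, 0).
General solution: K_1e^(2t)(3,-1) + K_2e^(-6t)(1,0).

x_1(t) = 3K_1e^(2t) + K_2e^(-6t), x_2(t) = -K_1e^(2t)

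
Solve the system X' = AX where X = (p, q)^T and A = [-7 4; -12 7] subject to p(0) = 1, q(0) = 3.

Coefficient matrix A = [[-7, 4], [-12, 7]].
Characteristic polynomial det(A - λI) = λ^2 - 1 = 0.
Eigenvalues λ = -1, 1.
For λ=-1: (A-λI) row 1 is [-6, 4], so an eigenvector is (-2, -3).
For λ=1: (A-λI) row 1 is [-8, 4], so an eigenvector is (-1, -2).
General solution: C_1e^(-t)(-2,-3) + C_2e^(t)(-1,-2).
Applying p(0)=1, q(0)=3 gives C_1=1, C_2=-3.

p(t) = 3e^(t) - 2e^(-t), q(t) = 6e^(t) - 3e^(-t)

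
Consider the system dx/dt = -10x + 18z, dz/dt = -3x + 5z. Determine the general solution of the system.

x(t) = 2K_1e^(-t) - 3K_2e^(-4t), z(t) = K_1e^(-t) - K_2e^(-4t)

Coefficient matrix A = [[-10, 18], [-3, 5]].
Characteristic polynomial det(A - λI) = λ^2 + 5λ + 4 = 0.
Eigenvalues λ = -1, -4.
For λ=-1: (A-λI) row 1 is [-9, 18], so an eigenvector is (2, 1).
For λ=-4: (A-λI) row 1 is [-6, 18], so an eigenvector is (-3, -1).
General solution: K_1e^(-t)(2,1) + K_2e^(-4t)(-3,-1).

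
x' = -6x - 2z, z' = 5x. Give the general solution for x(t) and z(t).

Coefficient matrix A = [[-6, -2], [5, 0]].
Characteristic polynomial det(A - λI) = λ^2 + 6λ + 10 = 0.
Eigenvalues λ = -3 ± i (complex conjugate pair).
For λ=-3+i: an eigenvector is (-1,1) - i(1,-2) = (-1 - i, 1 + 2i).
A real fundamental pair from Re and Im of e^((-3+i)t)v: X_1 = e^(-3t)(cos(t)·(-1,1) + sin(t)·(1,-2)), X_2 = e^(-3t)(sin(t)·(-1,1) - cos(t)·(1,-2)).
General solution: C_1X_1 + C_2X_2.

x(t) = C_1e^(-3t)sin(t) - C_1e^(-3t)cos(t) - C_2e^(-3t)sin(t) - C_2e^(-3t)cos(t), z(t) = -2C_1e^(-3t)sin(t) + C_1e^(-3t)cos(t) + C_2e^(-3t)sin(t) + 2C_2e^(-3t)cos(t)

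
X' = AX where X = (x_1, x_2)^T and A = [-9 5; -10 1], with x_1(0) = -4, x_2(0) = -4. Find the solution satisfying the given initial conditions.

x_1(t) = -4e^(-4t)cos(5t), x_2(t) = 4e^(-4t)sin(5t) - 4e^(-4t)cos(5t)

Coefficient matrix A = [[-9, 5], [-10, 1]].
Characteristic polynomial det(A - λI) = λ^2 + 8λ + 41 = 0.
Eigenvalues λ = -4 ± 5i (complex conjugate pair).
For λ=-4+5i: an eigenvector is (1,1) - i(0,-1) = (1, 1 + i).
A real fundamental pair from Re and Im of e^((-4+5i)t)v: X_1 = e^(-4t)(cos(5t)·(1,1) + sin(5t)·(0,-1)), X_2 = e^(-4t)(sin(5t)·(1,1) - cos(5t)·(0,-1)).
General solution: C_1X_1 + C_2X_2.
Applying x_1(0)=-4, x_2(0)=-4 gives C_1=-4, C_2=0.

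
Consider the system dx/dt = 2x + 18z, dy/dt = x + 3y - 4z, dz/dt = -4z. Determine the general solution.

Coefficient matrix A = [[2, 0, 18], [1, 3, -4], [0, 0, -4]].
det(A - λI) = 0 gives eigenvalues λ = 2, -4, 3.
For λ=2: eigenvector (1,-1,0).
For λ=-4: eigenvector (-3,1,1).
For λ=3: eigenvector (0,1,0).
General solution: c_1e^(2t)(1,-1,0) + c_2e^(-4t)(-3,1,1) + c_3e^(3t)(0,1,0).

x(t) = c_1e^(2t) - 3c_2e^(-4t), y(t) = -c_1e^(2t) + c_2e^(-4t) + c_3e^(3t), z(t) = c_2e^(-4t)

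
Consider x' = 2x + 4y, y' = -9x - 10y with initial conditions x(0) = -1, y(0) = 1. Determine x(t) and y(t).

x(t) = -2te^(-4t) - e^(-4t), y(t) = 3te^(-4t) + e^(-4t)

Coefficient matrix A = [[2, 4], [-9, -10]].
Characteristic polynomial det(A - λI) = λ^2 + 8λ + 16 = 0.
Single eigenvalue λ = -4 with algebraic multiplicity 2.
Eigenvector v = (2,-3); generalized eigenvector w with (A-λI)w=v is (-1,2).
General solution: e^(-4t)[K_1·v + K_2·(t·v + w)].
Applying x(0)=-1, y(0)=1 gives K_1=-1, K_2=-1.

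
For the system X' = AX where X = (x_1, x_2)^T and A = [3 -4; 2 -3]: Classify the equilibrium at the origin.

saddle

A = [[3,-4],[2,-3]]; det(A-λI) = λ^2 - 1.
λ = 1, -1: opposite signs.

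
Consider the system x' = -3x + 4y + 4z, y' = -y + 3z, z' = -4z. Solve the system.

x(t) = C_1e^(-3t) + 2C_2e^(-t), y(t) = C_2e^(-t) - C_3e^(-4t), z(t) = C_3e^(-4t)

Coefficient matrix A = [[-3, 4, 4], [0, -1, 3], [0, 0, -4]].
det(A - λI) = 0 gives eigenvalues λ = -3, -1, -4.
For λ=-3: eigenvector (1,0,0).
For λ=-1: eigenvector (2,1,0).
For λ=-4: eigenvector (0,-1,1).
General solution: C_1e^(-3t)(1,0,0) + C_2e^(-t)(2,1,0) + C_3e^(-4t)(0,-1,1).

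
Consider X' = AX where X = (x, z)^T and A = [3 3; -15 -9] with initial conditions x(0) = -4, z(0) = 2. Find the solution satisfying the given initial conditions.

Coefficient matrix A = [[3, 3], [-15, -9]].
Characteristic polynomial det(A - λI) = λ^2 + 6λ + 18 = 0.
Eigenvalues λ = -3 ± 3i (complex conjugate pair).
For λ=-3+3i: an eigenvector is (0,-1) - i(-1,2) = (0 + i, -1 - 2i).
A real fundamental pair from Re and Im of e^((-3+3i)t)v: X_1 = e^(-3t)(cos(3t)·(0,-1) + sin(3t)·(-1,2)), X_2 = e^(-3t)(sin(3t)·(0,-1) - cos(3t)·(-1,2)).
General solution: c_1X_1 + c_2X_2.
Applying x(0)=-4, z(0)=2 gives c_1=6, c_2=-4.

x(t) = -6e^(-3t)sin(3t) - 4e^(-3t)cos(3t), z(t) = 16e^(-3t)sin(3t) + 2e^(-3t)cos(3t)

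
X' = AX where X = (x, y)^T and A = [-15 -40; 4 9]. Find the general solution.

x(t) = -K_1e^(-3t)sin(4t) - 3K_1e^(-3t)cos(4t) - 3K_2e^(-3t)sin(4t) + K_2e^(-3t)cos(4t), y(t) = K_1e^(-3t)cos(4t) + K_2e^(-3t)sin(4t)

Coefficient matrix A = [[-15, -40], [4, 9]].
Characteristic polynomial det(A - λI) = λ^2 + 6λ + 25 = 0.
Eigenvalues λ = -3 ± 4i (complex conjugate pair).
For λ=-3+4i: an eigenvector is (-3,1) - i(-1,0) = (-3 + i, 1).
A real fundamental pair from Re and Im of e^((-3+4i)t)v: X_1 = e^(-3t)(cos(4t)·(-3,1) + sin(4t)·(-1,0)), X_2 = e^(-3t)(sin(4t)·(-3,1) - cos(4t)·(-1,0)).
General solution: K_1X_1 + K_2X_2.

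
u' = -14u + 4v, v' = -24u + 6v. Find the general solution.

Coefficient matrix A = [[-14, 4], [-24, 6]].
Characteristic polynomial det(A - λI) = λ^2 + 8λ + 12 = 0.
Eigenvalues λ = -2, -6.
For λ=-2: (A-λI) row 1 is [-12, 4], so an eigenvector is (-1, -3).
For λ=-6: (A-λI) row 1 is [-8, 4], so an eigenvector is (-1, -2).
General solution: C_1e^(-2t)(-1,-3) + C_2e^(-6t)(-1,-2).

u(t) = -C_1e^(-2t) - C_2e^(-6t), v(t) = -3C_1e^(-2t) - 2C_2e^(-6t)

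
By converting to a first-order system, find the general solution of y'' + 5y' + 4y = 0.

y(t) = c_1e^(-t) + c_2e^(-4t)

Let x_1 = y, x_2 = y'. Then x_1' = x_2 and x_2' = -4x_1 - 5x_2.
A = [[0,1],[-4,-5]]; det(A-λI) = λ^2 + 5λ + 4.
Eigenvalues λ = -1, -4 with eigenvectors (1,-1), (1,-4).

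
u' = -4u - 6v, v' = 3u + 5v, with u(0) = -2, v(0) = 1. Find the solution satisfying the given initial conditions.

u(t) = -2e^(-t), v(t) = e^(-t)

Coefficient matrix A = [[-4, -6], [3, 5]].
Characteristic polynomial det(A - λI) = λ^2 - λ - 2 = 0.
Eigenvalues λ = 2, -1.
For λ=2: (A-λI) row 1 is [-6, -6], so an eigenvector is (-1, 1).
For λ=-1: (A-λI) row 1 is [-3, -6], so an eigenvector is (2, -1).
General solution: C_1e^(2t)(-1,1) + C_2e^(-t)(2,-1).
Applying u(0)=-2, v(0)=1 gives C_1=0, C_2=-1.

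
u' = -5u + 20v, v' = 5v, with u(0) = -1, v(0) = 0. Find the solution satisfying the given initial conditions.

u(t) = -e^(-5t), v(t) = 0

Coefficient matrix A = [[-5, 20], [0, 5]].
Characteristic polynomial det(A - λI) = λ^2 - 25 = 0.
Eigenvalues λ = 5, -5.
For λ=5: (A-λI) row 1 is [-10, 20], so an eigenvector is (-2, -1).
For λ=-5: (A-λI) row 1 is [0, 20], so an eigenvector is (1, 0).
General solution: c_1e^(5t)(-2,-1) + c_2e^(-5t)(1,0).
Applying u(0)=-1, v(0)=0 gives c_1=0, c_2=-1.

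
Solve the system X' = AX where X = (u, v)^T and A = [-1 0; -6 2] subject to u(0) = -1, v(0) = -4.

Coefficient matrix A = [[-1, 0], [-6, 2]].
Characteristic polynomial det(A - λI) = λ^2 - λ - 2 = 0.
Eigenvalues λ = 2, -1.
For λ=2: (A-λI) row 1 is [-3, 0], so an eigenvector is (0, -1).
For λ=-1: (A-λI) row 2 is [-6, 3], so an eigenvector is (1, 2).
General solution: K_1e^(2t)(0,-1) + K_2e^(-t)(1,2).
Applying u(0)=-1, v(0)=-4 gives K_1=2, K_2=-1.

u(t) = -e^(-t), v(t) = -2e^(2t) - 2e^(-t)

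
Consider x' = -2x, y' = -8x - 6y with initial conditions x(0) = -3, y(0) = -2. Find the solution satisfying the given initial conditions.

Coefficient matrix A = [[-2, 0], [-8, -6]].
Characteristic polynomial det(A - λI) = λ^2 + 8λ + 12 = 0.
Eigenvalues λ = -6, -2.
For λ=-6: (A-λI) row 1 is [4, 0], so an eigenvector is (0, 1).
For λ=-2: (A-λI) row 2 is [-8, -4], so an eigenvector is (1, -2).
General solution: c_1e^(-6t)(0,1) + c_2e^(-2t)(1,-2).
Applying x(0)=-3, y(0)=-2 gives c_1=-8, c_2=-3.

x(t) = -3e^(-2t), y(t) = 6e^(-2t) - 8e^(-6t)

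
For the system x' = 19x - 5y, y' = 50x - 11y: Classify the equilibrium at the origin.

unstable spiral

A = [[19,-5],[50,-11]]; det(A-λI) = λ^2 - 8λ + 41.
λ = 4 ± 5i: positive real part.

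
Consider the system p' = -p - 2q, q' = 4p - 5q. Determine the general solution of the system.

p(t) = -c_1e^(-3t)sin(2t) + c_2e^(-3t)cos(2t), q(t) = -c_1e^(-3t)sin(2t) + c_1e^(-3t)cos(2t) + c_2e^(-3t)sin(2t) + c_2e^(-3t)cos(2t)

Coefficient matrix A = [[-1, -2], [4, -5]].
Characteristic polynomial det(A - λI) = λ^2 + 6λ + 13 = 0.
Eigenvalues λ = -3 ± 2i (complex conjugate pair).
For λ=-3+2i: an eigenvector is (0,1) - i(-1,-1) = (0 + i, 1 + i).
A real fundamental pair from Re and Im of e^((-3+2i)t)v: X_1 = e^(-3t)(cos(2t)·(0,1) + sin(2t)·(-1,-1)), X_2 = e^(-3t)(sin(2t)·(0,1) - cos(2t)·(-1,-1)).
General solution: c_1X_1 + c_2X_2.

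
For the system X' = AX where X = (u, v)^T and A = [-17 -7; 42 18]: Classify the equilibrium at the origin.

saddle

A = [[-17,-7],[42,18]]; det(A-λI) = λ^2 - λ - 12.
λ = -3, 4: opposite signs.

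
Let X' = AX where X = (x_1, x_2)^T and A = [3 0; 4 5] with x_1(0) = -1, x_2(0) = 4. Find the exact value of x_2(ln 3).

A = [[3,0],[4,5]]; eigenvalues λ = 3, 5.
Eigenvectors: (-1,2) for λ=3, (0,1) for λ=5.
From the initial condition, c_1 = 1, c_2 = 2.
x_2(ln 3) = (1)(3^3)(2) + (2)(3^5)(1) = 540.

540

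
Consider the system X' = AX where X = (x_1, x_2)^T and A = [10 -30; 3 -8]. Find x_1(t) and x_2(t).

Coefficient matrix A = [[10, -30], [3, -8]].
Characteristic polynomial det(A - λI) = λ^2 - 2λ + 10 = 0.
Eigenvalues λ = 1 ± 3i (complex conjugate pair).
For λ=1+3i: an eigenvector is (3,1) - i(-1,0) = (3 + i, 1).
A real fundamental pair from Re and Im of e^((1+3i)t)v: X_1 = e^(t)(cos(3t)·(3,1) + sin(3t)·(-1,0)), X_2 = e^(t)(sin(3t)·(3,1) - cos(3t)·(-1,0)).
General solution: c_1X_1 + c_2X_2.

x_1(t) = -c_1e^(t)sin(3t) + 3c_1e^(t)cos(3t) + 3c_2e^(t)sin(3t) + c_2e^(t)cos(3t), x_2(t) = c_1e^(t)cos(3t) + c_2e^(t)sin(3t)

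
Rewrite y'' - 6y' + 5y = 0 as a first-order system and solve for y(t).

y(t) = c_1e^(5t) + c_2e^(t)

Let x_1 = y, x_2 = y'. Then x_1' = x_2 and x_2' = -5x_1 + 6x_2.
A = [[0,1],[-5,6]]; det(A-λI) = λ^2 - 6λ + 5.
Eigenvalues λ = 5, 1 with eigenvectors (1,5), (1,1).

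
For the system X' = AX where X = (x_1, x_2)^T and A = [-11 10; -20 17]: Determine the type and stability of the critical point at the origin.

unstable spiral

A = [[-11,10],[-20,17]]; det(A-λI) = λ^2 - 6λ + 13.
λ = 3 ± 2i: positive real part.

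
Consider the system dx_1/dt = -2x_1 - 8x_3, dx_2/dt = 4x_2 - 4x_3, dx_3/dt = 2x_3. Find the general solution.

Coefficient matrix A = [[-2, 0, -8], [0, 4, -4], [0, 0, 2]].
det(A - λI) = 0 gives eigenvalues λ = -2, 4, 2.
For λ=-2: eigenvector (-1,0,0).
For λ=4: eigenvector (0,1,0).
For λ=2: eigenvector (2,-2,-1).
General solution: K_1e^(-2t)(-1,0,0) + K_2e^(4t)(0,1,0) + K_3e^(2t)(2,-2,-1).

x_1(t) = -K_1e^(-2t) + 2K_3e^(2t), x_2(t) = K_2e^(4t) - 2K_3e^(2t), x_3(t) = -K_3e^(2t)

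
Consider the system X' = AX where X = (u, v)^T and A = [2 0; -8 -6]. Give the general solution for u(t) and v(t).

Coefficient matrix A = [[2, 0], [-8, -6]].
Characteristic polynomial det(A - λI) = λ^2 + 4λ - 12 = 0.
Eigenvalues λ = 2, -6.
For λ=2: (A-λI) row 2 is [-8, -8], so an eigenvector is (1, -1).
For λ=-6: (A-λI) row 1 is [8, 0], so an eigenvector is (0, 1).
General solution: K_1e^(2t)(1,-1) + K_2e^(-6t)(0,1).

u(t) = K_1e^(2t), v(t) = -K_1e^(2t) + K_2e^(-6t)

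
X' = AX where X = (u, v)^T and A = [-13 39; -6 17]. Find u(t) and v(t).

u(t) = 3C_1e^(2t)sin(3t) + 2C_1e^(2t)cos(3t) + 2C_2e^(2t)sin(3t) - 3C_2e^(2t)cos(3t), v(t) = C_1e^(2t)sin(3t) + C_1e^(2t)cos(3t) + C_2e^(2t)sin(3t) - C_2e^(2t)cos(3t)

Coefficient matrix A = [[-13, 39], [-6, 17]].
Characteristic polynomial det(A - λI) = λ^2 - 4λ + 13 = 0.
Eigenvalues λ = 2 ± 3i (complex conjugate pair).
For λ=2+3i: an eigenvector is (2,1) - i(3,1) = (2 - 3i, 1 - i).
A real fundamental pair from Re and Im of e^((2+3i)t)v: X_1 = e^(2t)(cos(3t)·(2,1) + sin(3t)·(3,1)), X_2 = e^(2t)(sin(3t)·(2,1) - cos(3t)·(3,1)).
General solution: C_1X_1 + C_2X_2.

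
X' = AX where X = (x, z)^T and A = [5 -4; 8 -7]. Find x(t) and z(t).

Coefficient matrix A = [[5, -4], [8, -7]].
Characteristic polynomial det(A - λI) = λ^2 + 2λ - 3 = 0.
Eigenvalues λ = 1, -3.
For λ=1: (A-λI) row 1 is [4, -4], so an eigenvector is (1, 1).
For λ=-3: (A-λI) row 1 is [8, -4], so an eigenvector is (1, 2).
General solution: C_1e^(t)(1,1) + C_2e^(-3t)(1,2).

x(t) = C_1e^(t) + C_2e^(-3t), z(t) = C_1e^(t) + 2C_2e^(-3t)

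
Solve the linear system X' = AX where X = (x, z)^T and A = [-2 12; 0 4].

Coefficient matrix A = [[-2, 12], [0, 4]].
Characteristic polynomial det(A - λI) = λ^2 - 2λ - 8 = 0.
Eigenvalues λ = 4, -2.
For λ=4: (A-λI) row 1 is [-6, 12], so an eigenvector is (-2, -1).
For λ=-2: (A-λI) row 1 is [0, 12], so an eigenvector is (1, 0).
General solution: C_1e^(4t)(-2,-1) + C_2e^(-2t)(1,0).

x(t) = -2C_1e^(4t) + C_2e^(-2t), z(t) = -C_1e^(4t)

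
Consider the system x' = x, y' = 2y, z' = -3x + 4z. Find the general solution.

Coefficient matrix A = [[1, 0, 0], [0, 2, 0], [-3, 0, 4]].
det(A - λI) = 0 gives eigenvalues λ = 1, 4, 2.
For λ=1: eigenvector (1,0,1).
For λ=4: eigenvector (0,0,1).
For λ=2: eigenvector (0,1,0).
General solution: K_1e^(t)(1,0,1) + K_2e^(4t)(0,0,1) + K_3e^(2t)(0,1,0).

x(t) = K_1e^(t), y(t) = K_3e^(2t), z(t) = K_1e^(t) + K_2e^(4t)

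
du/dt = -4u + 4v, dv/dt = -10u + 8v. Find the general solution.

u(t) = K_1e^(2t)sin(2t) + K_1e^(2t)cos(2t) + K_2e^(2t)sin(2t) - K_2e^(2t)cos(2t), v(t) = K_1e^(2t)sin(2t) + 2K_1e^(2t)cos(2t) + 2K_2e^(2t)sin(2t) - K_2e^(2t)cos(2t)

Coefficient matrix A = [[-4, 4], [-10, 8]].
Characteristic polynomial det(A - λI) = λ^2 - 4λ + 8 = 0.
Eigenvalues λ = 2 ± 2i (complex conjugate pair).
For λ=2+2i: an eigenvector is (1,2) - i(1,1) = (1 - i, 2 - i).
A real fundamental pair from Re and Im of e^((2+2i)t)v: X_1 = e^(2t)(cos(2t)·(1,2) + sin(2t)·(1,1)), X_2 = e^(2t)(sin(2t)·(1,2) - cos(2t)·(1,1)).
General solution: K_1X_1 + K_2X_2.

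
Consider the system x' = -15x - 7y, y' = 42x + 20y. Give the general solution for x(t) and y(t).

x(t) = -K_1e^(-t) + K_2e^(6t), y(t) = 2K_1e^(-t) - 3K_2e^(6t)

Coefficient matrix A = [[-15, -7], [42, 20]].
Characteristic polynomial det(A - λI) = λ^2 - 5λ - 6 = 0.
Eigenvalues λ = -1, 6.
For λ=-1: (A-λI) row 1 is [-14, -7], so an eigenvector is (-1, 2).
For λ=6: (A-λI) row 1 is [-21, -7], so an eigenvector is (1, -3).
General solution: K_1e^(-t)(-1,2) + K_2e^(6t)(1,-3).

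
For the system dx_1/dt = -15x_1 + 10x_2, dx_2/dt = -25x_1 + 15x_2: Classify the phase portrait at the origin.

center

A = [[-15,10],[-25,15]]; det(A-λI) = λ^2 + 25.
λ = 0 ± 5i: zero real part.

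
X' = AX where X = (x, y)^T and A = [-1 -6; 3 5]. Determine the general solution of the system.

x(t) = -K_1e^(2t)sin(3t) - K_1e^(2t)cos(3t) - K_2e^(2t)sin(3t) + K_2e^(2t)cos(3t), y(t) = K_1e^(2t)cos(3t) + K_2e^(2t)sin(3t)

Coefficient matrix A = [[-1, -6], [3, 5]].
Characteristic polynomial det(A - λI) = λ^2 - 4λ + 13 = 0.
Eigenvalues λ = 2 ± 3i (complex conjugate pair).
For λ=2+3i: an eigenvector is (-1,1) - i(-1,0) = (-1 + i, 1).
A real fundamental pair from Re and Im of e^((2+3i)t)v: X_1 = e^(2t)(cos(3t)·(-1,1) + sin(3t)·(-1,0)), X_2 = e^(2t)(sin(3t)·(-1,1) - cos(3t)·(-1,0)).
General solution: K_1X_1 + K_2X_2.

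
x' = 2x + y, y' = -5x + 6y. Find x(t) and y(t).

x(t) = K_1e^(4t)cos(t) + K_2e^(4t)sin(t), y(t) = -K_1e^(4t)sin(t) + 2K_1e^(4t)cos(t) + 2K_2e^(4t)sin(t) + K_2e^(4t)cos(t)

Coefficient matrix A = [[2, 1], [-5, 6]].
Characteristic polynomial det(A - λI) = λ^2 - 8λ + 17 = 0.
Eigenvalues λ = 4 ± i (complex conjugate pair).
For λ=4+i: an eigenvector is (1,2) - i(0,-1) = (1, 2 + i).
A real fundamental pair from Re and Im of e^((4+i)t)v: X_1 = e^(4t)(cos(t)·(1,2) + sin(t)·(0,-1)), X_2 = e^(4t)(sin(t)·(1,2) - cos(t)·(0,-1)).
General solution: K_1X_1 + K_2X_2.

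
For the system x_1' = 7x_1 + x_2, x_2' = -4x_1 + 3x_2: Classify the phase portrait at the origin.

unstable improper node

A = [[7,1],[-4,3]]; det(A-λI) = λ^2 - 10λ + 25.
repeated λ = 5 with a single eigenvector.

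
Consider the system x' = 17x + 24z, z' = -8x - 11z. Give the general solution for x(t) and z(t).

x(t) = -2c_1e^(5t) - 3c_2e^(t), z(t) = c_1e^(5t) + 2c_2e^(t)

Coefficient matrix A = [[17, 24], [-8, -11]].
Characteristic polynomial det(A - λI) = λ^2 - 6λ + 5 = 0.
Eigenvalues λ = 5, 1.
For λ=5: (A-λI) row 1 is [12, 24], so an eigenvector is (-2, 1).
For λ=1: (A-λI) row 1 is [16, 24], so an eigenvector is (-3, 2).
General solution: c_1e^(5t)(-2,1) + c_2e^(t)(-3,2).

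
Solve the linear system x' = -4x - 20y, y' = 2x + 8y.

x(t) = -3c_1e^(2t)sin(2t) + c_1e^(2t)cos(2t) + c_2e^(2t)sin(2t) + 3c_2e^(2t)cos(2t), y(t) = c_1e^(2t)sin(2t) - c_2e^(2t)cos(2t)

Coefficient matrix A = [[-4, -20], [2, 8]].
Characteristic polynomial det(A - λI) = λ^2 - 4λ + 8 = 0.
Eigenvalues λ = 2 ± 2i (complex conjugate pair).
For λ=2+2i: an eigenvector is (1,0) - i(-3,1) = (1 + 3i, 0 - i).
A real fundamental pair from Re and Im of e^((2+2i)t)v: X_1 = e^(2t)(cos(2t)·(1,0) + sin(2t)·(-3,1)), X_2 = e^(2t)(sin(2t)·(1,0) - cos(2t)·(-3,1)).
General solution: c_1X_1 + c_2X_2.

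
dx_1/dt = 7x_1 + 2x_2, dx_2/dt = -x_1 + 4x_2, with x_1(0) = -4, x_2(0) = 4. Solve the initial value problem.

x_1(t) = -4e^(5t), x_2(t) = 4e^(5t)

Coefficient matrix A = [[7, 2], [-1, 4]].
Characteristic polynomial det(A - λI) = λ^2 - 11λ + 30 = 0.
Eigenvalues λ = 6, 5.
For λ=6: (A-λI) row 1 is [1, 2], so an eigenvector is (2, -1).
For λ=5: (A-λI) row 1 is [2, 2], so an eigenvector is (-1, 1).
General solution: c_1e^(6t)(2,-1) + c_2e^(5t)(-1,1).
Applying x_1(0)=-4, x_2(0)=4 gives c_1=0, c_2=4.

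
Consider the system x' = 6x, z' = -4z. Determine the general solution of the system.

x(t) = -C_2e^(6t), z(t) = C_1e^(-4t)

Coefficient matrix A = [[6, 0], [0, -4]].
Characteristic polynomial det(A - λI) = λ^2 - 2λ - 24 = 0.
Eigenvalues λ = -4, 6.
For λ=-4: (A-λI) row 1 is [10, 0], so an eigenvector is (0, 1).
For λ=6: (A-λI) row 2 is [0, -10], so an eigenvector is (-1, 0).
General solution: C_1e^(-4t)(0,1) + C_2e^(6t)(-1,0).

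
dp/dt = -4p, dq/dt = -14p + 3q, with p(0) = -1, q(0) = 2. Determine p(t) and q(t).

p(t) = -e^(-4t), q(t) = 4e^(3t) - 2e^(-4t)

Coefficient matrix A = [[-4, 0], [-14, 3]].
Characteristic polynomial det(A - λI) = λ^2 + λ - 12 = 0.
Eigenvalues λ = 3, -4.
For λ=3: (A-λI) row 1 is [-7, 0], so an eigenvector is (0, -1).
For λ=-4: (A-λI) row 2 is [-14, 7], so an eigenvector is (1, 2).
General solution: K_1e^(3t)(0,-1) + K_2e^(-4t)(1,2).
Applying p(0)=-1, q(0)=2 gives K_1=-4, K_2=-1.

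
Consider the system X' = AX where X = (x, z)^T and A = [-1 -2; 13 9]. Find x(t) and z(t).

x(t) = -C_1e^(4t)sin(t) - C_1e^(4t)cos(t) - C_2e^(4t)sin(t) + C_2e^(4t)cos(t), z(t) = 2C_1e^(4t)sin(t) + 3C_1e^(4t)cos(t) + 3C_2e^(4t)sin(t) - 2C_2e^(4t)cos(t)

Coefficient matrix A = [[-1, -2], [13, 9]].
Characteristic polynomial det(A - λI) = λ^2 - 8λ + 17 = 0.
Eigenvalues λ = 4 ± i (complex conjugate pair).
For λ=4+i: an eigenvector is (-1,3) - i(-1,2) = (-1 + i, 3 - 2i).
A real fundamental pair from Re and Im of e^((4+i)t)v: X_1 = e^(4t)(cos(t)·(-1,3) + sin(t)·(-1,2)), X_2 = e^(4t)(sin(t)·(-1,3) - cos(t)·(-1,2)).
General solution: C_1X_1 + C_2X_2.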